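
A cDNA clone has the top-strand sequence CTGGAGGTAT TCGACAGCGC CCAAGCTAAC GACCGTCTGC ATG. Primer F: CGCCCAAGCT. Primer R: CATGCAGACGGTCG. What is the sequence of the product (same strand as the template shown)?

Scanning the template, CGCCCAAGCT occurs at positions 18–27; this primer anneals to the bottom strand there with its 3' end pointing downstream.
Taking the reverse complement of CATGCAGACGGTCG gives CGACCGTCTGCATG, found at positions 30–43 on the template; the primer anneals here to the top strand with its 3' end pointing upstream.
The product is the template from position 18 through 43 (26 bp).

5'-CGCCCAAGCTAACGACCGTCTGCATG-3'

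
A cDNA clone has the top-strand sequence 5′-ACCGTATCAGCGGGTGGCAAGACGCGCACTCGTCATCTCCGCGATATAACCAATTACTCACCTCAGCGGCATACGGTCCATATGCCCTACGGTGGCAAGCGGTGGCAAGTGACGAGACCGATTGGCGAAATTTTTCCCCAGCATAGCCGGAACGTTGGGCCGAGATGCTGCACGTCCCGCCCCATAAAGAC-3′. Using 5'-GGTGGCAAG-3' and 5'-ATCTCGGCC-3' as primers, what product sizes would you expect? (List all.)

154 bp, 76 bp, 66 bp

The forward primer GGTGGCAAG matches the top strand at positions 13–21, 91–99, 101–109.
The reverse primer's reverse complement is GGCCGAGAT, matching at positions 158–166.
Each forward site pairs with the reverse site to give a product ending at position 166: sizes 154, 76, 66 bp.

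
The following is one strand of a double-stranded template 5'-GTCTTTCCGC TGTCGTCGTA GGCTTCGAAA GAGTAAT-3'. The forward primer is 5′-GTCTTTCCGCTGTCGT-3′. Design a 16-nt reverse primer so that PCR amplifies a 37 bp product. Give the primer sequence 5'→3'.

5'-ATTACTCTTTCGAAGC-3'

The forward primer binds at positions 1–16, so a 37 bp product ends at position 1 + 37 − 1 = 37.
The reverse primer anneals to the top strand over positions 22–37, i.e. to GCTTCGAAAGAGTAAT.
Its sequence written 5'→3' is the reverse complement: ATTACTCTTTCGAAGC.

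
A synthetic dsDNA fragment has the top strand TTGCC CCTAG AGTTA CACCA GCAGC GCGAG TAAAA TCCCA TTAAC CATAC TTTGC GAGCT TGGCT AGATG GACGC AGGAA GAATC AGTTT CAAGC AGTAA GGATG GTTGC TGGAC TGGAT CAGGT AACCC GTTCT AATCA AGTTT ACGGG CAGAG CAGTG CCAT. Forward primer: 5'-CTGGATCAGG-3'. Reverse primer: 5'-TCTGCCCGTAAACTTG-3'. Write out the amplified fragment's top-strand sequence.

Forward primer CTGGATCAGG is found on the top strand at positions 115–124.
Reverse complement of the reverse primer: CAAGTTTACGGGCAGA. This occurs on the top strand at positions 139–154.
The product is the template from position 115 through 154 (40 bp).

5'-CTGGATCAGGTAACCCGTTCTAATCAAGTTTACGGGCAGA-3'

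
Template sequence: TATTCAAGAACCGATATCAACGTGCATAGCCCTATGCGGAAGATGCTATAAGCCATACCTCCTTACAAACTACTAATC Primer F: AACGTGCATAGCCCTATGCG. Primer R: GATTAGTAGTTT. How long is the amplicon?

60 bp

The forward primer matches the template at positions 19–38.
Taking the reverse complement of GATTAGTAGTTT gives AAACTACTAATC, found at positions 67–78 on the template; the primer anneals here to the top strand with its 3' end pointing upstream.
The product runs from position 19 to position 78, so its length is 78 − 19 + 1 = 60 bp.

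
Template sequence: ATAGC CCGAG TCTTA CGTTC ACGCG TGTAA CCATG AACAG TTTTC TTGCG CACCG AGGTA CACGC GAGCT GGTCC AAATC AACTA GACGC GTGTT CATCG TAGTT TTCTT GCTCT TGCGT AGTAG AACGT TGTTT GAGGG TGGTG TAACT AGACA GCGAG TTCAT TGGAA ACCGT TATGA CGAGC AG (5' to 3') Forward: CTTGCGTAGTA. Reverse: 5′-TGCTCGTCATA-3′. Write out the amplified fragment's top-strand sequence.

5'-CTTGCGTAGTAGAACGTTGTTTGAGGGTGGTGTAACTAGACAGCGAGTTCATTGGAAACCGTTATGACGAGCA-3'

The forward primer matches the template at positions 114–124.
The reverse primer's reverse complement is TATGACGAGCA, which matches the template at positions 176–186.
The product is the template from position 114 through 186 (73 bp).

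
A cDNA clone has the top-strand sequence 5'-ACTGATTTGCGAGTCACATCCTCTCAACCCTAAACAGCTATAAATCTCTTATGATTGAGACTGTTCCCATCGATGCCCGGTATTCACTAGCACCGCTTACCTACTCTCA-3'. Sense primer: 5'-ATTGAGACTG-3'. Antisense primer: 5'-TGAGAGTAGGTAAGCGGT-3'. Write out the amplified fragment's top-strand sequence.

5'-ATTGAGACTGTTCCCATCGATGCCCGGTATTCACTAGCACCGCTTACCTACTCTCA-3'

Scanning the template, ATTGAGACTG occurs at positions 54–63; this primer anneals to the bottom strand there with its 3' end pointing downstream.
Taking the reverse complement of TGAGAGTAGGTAAGCGGT gives ACCGCTTACCTACTCTCA, found at positions 92–109 on the template; the primer anneals here to the top strand with its 3' end pointing upstream.
The product is the template from position 54 through 109 (56 bp).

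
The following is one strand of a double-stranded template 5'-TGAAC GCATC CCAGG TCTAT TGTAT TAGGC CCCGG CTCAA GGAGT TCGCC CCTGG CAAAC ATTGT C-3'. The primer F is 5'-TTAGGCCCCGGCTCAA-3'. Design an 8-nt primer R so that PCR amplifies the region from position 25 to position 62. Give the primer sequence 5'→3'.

The product's 3' end on the top strand is position 62.
The reverse primer anneals to the top strand over positions 55–62, i.e. to GCAAACAT.
Its sequence written 5'→3' is the reverse complement: ATGTTTGC.

5'-ATGTTTGC-3'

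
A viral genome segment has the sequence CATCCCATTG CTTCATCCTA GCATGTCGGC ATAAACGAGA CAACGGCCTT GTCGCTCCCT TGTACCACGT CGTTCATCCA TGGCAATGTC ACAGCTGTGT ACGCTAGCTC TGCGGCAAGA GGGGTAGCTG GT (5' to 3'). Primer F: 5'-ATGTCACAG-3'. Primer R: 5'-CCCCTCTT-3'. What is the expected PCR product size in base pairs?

Scanning the template, ATGTCACAG occurs at positions 86–94; this primer anneals to the bottom strand there with its 3' end pointing downstream.
The reverse primer's reverse complement is AAGAGGGG, which matches the template at positions 117–124.
Product length = (reverse-primer end) − (forward-primer start) + 1 = 124 − 86 + 1 = 39 bp.

39 bp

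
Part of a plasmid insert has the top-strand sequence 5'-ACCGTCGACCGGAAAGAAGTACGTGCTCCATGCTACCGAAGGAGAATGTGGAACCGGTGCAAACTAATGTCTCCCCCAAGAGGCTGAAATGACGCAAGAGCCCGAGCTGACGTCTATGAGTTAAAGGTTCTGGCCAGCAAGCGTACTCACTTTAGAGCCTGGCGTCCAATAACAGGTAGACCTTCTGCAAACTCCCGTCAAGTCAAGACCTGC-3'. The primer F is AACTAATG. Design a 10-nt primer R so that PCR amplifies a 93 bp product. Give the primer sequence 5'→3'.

5'-TAAAGTGAGT-3'

The forward primer binds at positions 62–69, so a 93 bp product ends at position 62 + 93 − 1 = 154.
The reverse primer anneals to the top strand over positions 145–154, i.e. to ACTCACTTTA.
Its sequence written 5'→3' is the reverse complement: TAAAGTGAGT.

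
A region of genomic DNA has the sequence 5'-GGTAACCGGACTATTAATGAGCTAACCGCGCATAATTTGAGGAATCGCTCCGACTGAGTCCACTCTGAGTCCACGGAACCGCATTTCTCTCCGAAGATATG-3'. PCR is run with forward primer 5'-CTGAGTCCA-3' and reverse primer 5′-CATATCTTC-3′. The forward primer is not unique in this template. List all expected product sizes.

The forward primer CTGAGTCCA matches the top strand at positions 54–62, 65–73.
The reverse primer's reverse complement is GAAGATATG, matching at positions 93–101.
Each forward site pairs with the reverse site to give a product ending at position 101: sizes 48, 37 bp.

48 bp, 37 bp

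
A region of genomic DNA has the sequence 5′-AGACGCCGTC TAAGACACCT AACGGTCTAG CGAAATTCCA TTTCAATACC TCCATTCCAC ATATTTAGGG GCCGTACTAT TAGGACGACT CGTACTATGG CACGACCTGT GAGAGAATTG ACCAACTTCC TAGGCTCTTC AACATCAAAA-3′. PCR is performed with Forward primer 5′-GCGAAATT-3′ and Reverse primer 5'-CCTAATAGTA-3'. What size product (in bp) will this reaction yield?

The forward primer matches the template at positions 30–37.
Reverse complement of the reverse primer: TACTATTAGG. This occurs on the top strand at positions 75–84.
Product length = (reverse-primer end) − (forward-primer start) + 1 = 84 − 30 + 1 = 55 bp.

55 bp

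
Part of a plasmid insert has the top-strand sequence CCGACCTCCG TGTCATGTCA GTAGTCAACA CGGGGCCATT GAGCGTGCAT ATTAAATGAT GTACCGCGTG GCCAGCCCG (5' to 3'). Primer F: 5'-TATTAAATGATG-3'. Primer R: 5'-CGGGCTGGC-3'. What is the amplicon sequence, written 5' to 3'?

5'-TATTAAATGATGTACCGCGTGGCCAGCCCG-3'

The forward primer matches the template at positions 50–61.
Reverse complement of the reverse primer: GCCAGCCCG. This occurs on the top strand at positions 71–79.
The product is the template from position 50 through 79 (30 bp).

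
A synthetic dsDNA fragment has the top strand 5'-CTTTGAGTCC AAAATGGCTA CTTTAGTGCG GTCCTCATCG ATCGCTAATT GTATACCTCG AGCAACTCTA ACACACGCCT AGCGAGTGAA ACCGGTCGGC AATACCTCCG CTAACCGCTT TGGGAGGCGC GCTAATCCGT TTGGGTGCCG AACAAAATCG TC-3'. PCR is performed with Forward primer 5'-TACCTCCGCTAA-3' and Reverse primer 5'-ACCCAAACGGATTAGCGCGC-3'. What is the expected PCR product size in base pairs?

44 bp

Forward primer TACCTCCGCTAA is found on the top strand at positions 103–114.
Reverse complement of the reverse primer: GCGCGCTAATCCGTTTGGGT. This occurs on the top strand at positions 127–146.
Product length = (reverse-primer end) − (forward-primer start) + 1 = 146 − 103 + 1 = 44 bp.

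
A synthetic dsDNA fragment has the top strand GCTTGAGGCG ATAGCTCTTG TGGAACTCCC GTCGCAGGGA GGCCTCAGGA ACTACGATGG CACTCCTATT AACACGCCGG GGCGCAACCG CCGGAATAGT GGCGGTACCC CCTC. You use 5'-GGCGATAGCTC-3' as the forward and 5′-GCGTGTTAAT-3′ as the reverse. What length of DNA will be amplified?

71 bp

Forward primer GGCGATAGCTC is found on the top strand at positions 7–17.
Taking the reverse complement of GCGTGTTAAT gives ATTAACACGC, found at positions 68–77 on the template; the primer anneals here to the top strand with its 3' end pointing upstream.
The product runs from position 7 to position 77, so its length is 77 − 7 + 1 = 71 bp.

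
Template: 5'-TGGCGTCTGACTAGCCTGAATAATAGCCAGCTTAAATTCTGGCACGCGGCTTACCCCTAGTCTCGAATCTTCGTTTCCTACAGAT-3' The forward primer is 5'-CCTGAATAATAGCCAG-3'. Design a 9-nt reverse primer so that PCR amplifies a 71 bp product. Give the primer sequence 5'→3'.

The forward primer binds at positions 15–30, so a 71 bp product ends at position 15 + 71 − 1 = 85.
The reverse primer anneals to the top strand over positions 77–85, i.e. to CCTACAGAT.
Its sequence written 5'→3' is the reverse complement: ATCTGTAGG.

5'-ATCTGTAGG-3'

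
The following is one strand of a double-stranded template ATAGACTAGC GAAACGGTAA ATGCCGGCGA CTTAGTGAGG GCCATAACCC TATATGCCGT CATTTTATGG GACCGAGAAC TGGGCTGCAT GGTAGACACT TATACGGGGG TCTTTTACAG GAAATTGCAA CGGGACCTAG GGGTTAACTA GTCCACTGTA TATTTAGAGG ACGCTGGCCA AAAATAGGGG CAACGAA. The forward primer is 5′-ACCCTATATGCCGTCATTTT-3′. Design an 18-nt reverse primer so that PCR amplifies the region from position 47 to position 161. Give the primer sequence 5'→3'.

5'-ATACAGTGGACTAGTTAA-3'

The product's 3' end on the top strand is position 161.
The reverse primer anneals to the top strand over positions 144–161, i.e. to TTAACTAGTCCACTGTAT.
Its sequence written 5'→3' is the reverse complement: ATACAGTGGACTAGTTAA.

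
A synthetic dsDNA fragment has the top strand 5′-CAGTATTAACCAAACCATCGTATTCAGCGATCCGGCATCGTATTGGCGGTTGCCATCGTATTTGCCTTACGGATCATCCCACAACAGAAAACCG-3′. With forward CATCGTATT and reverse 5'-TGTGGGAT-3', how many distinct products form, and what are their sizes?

The forward primer CATCGTATT matches the top strand at positions 16–24, 36–44, 54–62.
The reverse primer's reverse complement is ATCCCACA, matching at positions 76–83.
Each forward site pairs with the reverse site to give a product ending at position 83: sizes 68, 48, 30 bp.

Three products: 68 bp, 48 bp, 30 bp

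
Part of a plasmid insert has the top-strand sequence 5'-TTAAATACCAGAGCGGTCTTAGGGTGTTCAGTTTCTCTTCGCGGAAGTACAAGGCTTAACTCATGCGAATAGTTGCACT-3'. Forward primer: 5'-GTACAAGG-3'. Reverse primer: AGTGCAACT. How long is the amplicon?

33 bp

Forward primer GTACAAGG is found on the top strand at positions 47–54.
The reverse primer's reverse complement is AGTTGCACT, which matches the template at positions 71–79.
Amplicon spans positions 47–79: 33 bp.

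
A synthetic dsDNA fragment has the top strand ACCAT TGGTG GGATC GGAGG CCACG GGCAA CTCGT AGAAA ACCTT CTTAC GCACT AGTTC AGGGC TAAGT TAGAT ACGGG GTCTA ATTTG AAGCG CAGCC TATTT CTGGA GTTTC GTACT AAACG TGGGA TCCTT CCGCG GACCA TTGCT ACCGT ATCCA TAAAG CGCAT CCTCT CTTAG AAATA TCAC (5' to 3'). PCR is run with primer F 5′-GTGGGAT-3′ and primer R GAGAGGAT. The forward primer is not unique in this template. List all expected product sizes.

169 bp, 52 bp

The forward primer GTGGGAT matches the top strand at positions 8–14, 125–131.
The reverse primer's reverse complement is ATCCTCTC, matching at positions 169–176.
Each forward site pairs with the reverse site to give a product ending at position 176: sizes 169, 52 bp.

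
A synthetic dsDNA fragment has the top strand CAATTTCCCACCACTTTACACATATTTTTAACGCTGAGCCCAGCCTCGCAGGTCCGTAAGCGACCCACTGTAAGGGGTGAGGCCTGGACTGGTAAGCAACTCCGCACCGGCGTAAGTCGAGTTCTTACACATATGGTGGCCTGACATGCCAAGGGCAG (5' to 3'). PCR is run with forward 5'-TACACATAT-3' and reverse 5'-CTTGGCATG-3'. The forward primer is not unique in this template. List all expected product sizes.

The forward primer TACACATAT matches the top strand at positions 17–25, 126–134.
The reverse primer's reverse complement is CATGCCAAG, matching at positions 145–153.
Each forward site pairs with the reverse site to give a product ending at position 153: sizes 137, 28 bp.

137 bp, 28 bp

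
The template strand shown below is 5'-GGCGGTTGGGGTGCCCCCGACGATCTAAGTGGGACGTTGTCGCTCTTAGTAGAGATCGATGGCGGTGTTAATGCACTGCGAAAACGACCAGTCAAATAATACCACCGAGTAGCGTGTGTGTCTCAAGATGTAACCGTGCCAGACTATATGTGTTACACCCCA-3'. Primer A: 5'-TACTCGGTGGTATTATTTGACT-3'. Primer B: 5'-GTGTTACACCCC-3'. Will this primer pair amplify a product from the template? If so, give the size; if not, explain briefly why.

Primer A (TACTCGGTGGTATTATTTGACT) has reverse complement AGTCAAATAATACCACCGAGTA, which matches the top strand at positions 90–111; primer A anneals to the top strand there with its 3' end pointing upstream toward position 90.
Primer B (GTGTTACACCCC) matches the top strand directly at positions 150–161; it anneals to the bottom strand with its 3' end pointing downstream toward position 161.
The 3' ends diverge (primer A extends toward position 1, primer B toward position 162), so the primers never converge on a shared product.

No product — the primers' 3' ends point away from each other.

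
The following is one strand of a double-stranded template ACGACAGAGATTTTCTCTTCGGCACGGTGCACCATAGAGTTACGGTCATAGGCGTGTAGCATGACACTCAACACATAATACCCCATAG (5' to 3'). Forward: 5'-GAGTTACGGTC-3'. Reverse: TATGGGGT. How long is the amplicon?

51 bp

The forward primer matches the template at positions 37–47.
Taking the reverse complement of TATGGGGT gives ACCCCATA, found at positions 80–87 on the template; the primer anneals here to the top strand with its 3' end pointing upstream.
Product length = (reverse-primer end) − (forward-primer start) + 1 = 87 − 37 + 1 = 51 bp.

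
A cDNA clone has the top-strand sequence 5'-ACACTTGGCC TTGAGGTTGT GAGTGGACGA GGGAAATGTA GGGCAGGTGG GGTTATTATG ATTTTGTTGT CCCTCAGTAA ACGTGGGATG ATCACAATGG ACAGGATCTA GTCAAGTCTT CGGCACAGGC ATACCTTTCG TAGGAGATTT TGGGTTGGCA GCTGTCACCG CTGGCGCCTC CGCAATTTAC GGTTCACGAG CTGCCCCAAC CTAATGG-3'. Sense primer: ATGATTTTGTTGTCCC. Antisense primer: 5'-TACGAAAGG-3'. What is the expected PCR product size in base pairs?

Scanning the template, ATGATTTTGTTGTCCC occurs at positions 58–73; this primer anneals to the bottom strand there with its 3' end pointing downstream.
The reverse primer's reverse complement is CCTTTCGTA, which matches the template at positions 134–142.
The product runs from position 58 to position 142, so its length is 142 − 58 + 1 = 85 bp.

85 bp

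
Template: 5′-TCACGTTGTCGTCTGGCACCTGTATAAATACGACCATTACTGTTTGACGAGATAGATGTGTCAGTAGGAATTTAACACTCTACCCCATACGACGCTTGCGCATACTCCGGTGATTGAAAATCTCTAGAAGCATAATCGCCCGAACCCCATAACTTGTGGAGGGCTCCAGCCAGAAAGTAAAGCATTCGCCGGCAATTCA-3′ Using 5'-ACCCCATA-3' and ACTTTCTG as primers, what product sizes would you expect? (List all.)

The forward primer ACCCCATA matches the top strand at positions 82–89, 144–151.
The reverse primer's reverse complement is CAGAAAGT, matching at positions 171–178.
Each forward site pairs with the reverse site to give a product ending at position 178: sizes 97, 35 bp.

97 bp, 35 bp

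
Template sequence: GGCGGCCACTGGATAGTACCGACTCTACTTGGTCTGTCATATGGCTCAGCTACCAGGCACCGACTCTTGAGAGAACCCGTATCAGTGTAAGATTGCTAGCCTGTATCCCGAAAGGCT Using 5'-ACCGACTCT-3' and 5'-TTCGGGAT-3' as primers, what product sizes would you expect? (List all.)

95 bp, 54 bp

The forward primer ACCGACTCT matches the top strand at positions 18–26, 59–67.
The reverse primer's reverse complement is ATCCCGAA, matching at positions 105–112.
Each forward site pairs with the reverse site to give a product ending at position 112: sizes 95, 54 bp.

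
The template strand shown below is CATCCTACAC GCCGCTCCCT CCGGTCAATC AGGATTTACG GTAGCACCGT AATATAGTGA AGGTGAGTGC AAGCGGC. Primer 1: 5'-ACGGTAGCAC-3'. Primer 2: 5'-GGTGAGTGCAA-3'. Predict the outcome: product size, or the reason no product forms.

Primer 1 (ACGGTAGCAC) matches the top strand at positions 38–47 (3' end points downstream).
Primer 2 (GGTGAGTGCAA) also matches the top strand directly, at positions 62–72 — its reverse complement TTGCACTCACC is not present.
Both primers anneal to the bottom strand with 3' ends pointing the same way, so neither can prime synthesis back toward the other.

No product — both primers anneal to the same strand and extend in the same direction.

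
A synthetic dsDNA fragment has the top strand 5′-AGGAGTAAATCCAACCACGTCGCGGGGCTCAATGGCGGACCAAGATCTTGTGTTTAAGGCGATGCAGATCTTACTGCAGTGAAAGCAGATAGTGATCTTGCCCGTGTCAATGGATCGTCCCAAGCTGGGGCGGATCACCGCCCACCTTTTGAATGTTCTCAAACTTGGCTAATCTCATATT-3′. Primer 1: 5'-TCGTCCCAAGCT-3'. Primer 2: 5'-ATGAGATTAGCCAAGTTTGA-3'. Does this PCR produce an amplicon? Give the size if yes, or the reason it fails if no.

Yes — a 64 bp product.

Primer 1 (TCGTCCCAAGCT) matches the top strand at positions 115–126; it acts as a forward primer.
Primer 2's reverse complement is TCAAACTTGGCTAATCTCAT, matching the top strand at positions 159–178; it acts as a reverse primer.
The 3' ends face each other across positions 115–178, giving a 64 bp product.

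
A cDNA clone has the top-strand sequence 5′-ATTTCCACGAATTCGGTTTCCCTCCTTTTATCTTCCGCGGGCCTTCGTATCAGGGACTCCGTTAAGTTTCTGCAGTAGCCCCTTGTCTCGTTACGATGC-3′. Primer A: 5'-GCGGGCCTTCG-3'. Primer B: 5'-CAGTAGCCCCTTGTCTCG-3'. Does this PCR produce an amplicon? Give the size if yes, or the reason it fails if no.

No product — both primers anneal to the same strand and extend in the same direction.

Primer A (GCGGGCCTTCG) matches the top strand at positions 37–47 (3' end points downstream).
Primer B (CAGTAGCCCCTTGTCTCG) also matches the top strand directly, at positions 73–90 — its reverse complement CGAGACAAGGGGCTACTG is not present.
Both primers anneal to the bottom strand with 3' ends pointing the same way, so neither can prime synthesis back toward the other.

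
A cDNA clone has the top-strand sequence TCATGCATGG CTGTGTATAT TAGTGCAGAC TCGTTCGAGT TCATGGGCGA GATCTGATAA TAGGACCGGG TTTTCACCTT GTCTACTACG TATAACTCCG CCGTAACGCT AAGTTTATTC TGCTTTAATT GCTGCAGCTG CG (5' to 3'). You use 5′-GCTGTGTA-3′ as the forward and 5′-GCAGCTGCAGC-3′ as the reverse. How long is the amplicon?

The forward primer matches the template at positions 10–17.
Taking the reverse complement of GCAGCTGCAGC gives GCTGCAGCTGC, found at positions 131–141 on the template; the primer anneals here to the top strand with its 3' end pointing upstream.
Amplicon spans positions 10–141: 132 bp.

132 bp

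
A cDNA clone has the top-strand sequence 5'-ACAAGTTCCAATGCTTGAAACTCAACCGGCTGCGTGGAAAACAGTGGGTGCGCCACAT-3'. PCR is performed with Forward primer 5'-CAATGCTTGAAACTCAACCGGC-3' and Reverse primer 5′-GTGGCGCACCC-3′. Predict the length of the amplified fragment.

48 bp

Forward primer CAATGCTTGAAACTCAACCGGC is found on the top strand at positions 9–30.
Reverse complement of the reverse primer: GGGTGCGCCAC. This occurs on the top strand at positions 46–56.
The product runs from position 9 to position 56, so its length is 56 − 9 + 1 = 48 bp.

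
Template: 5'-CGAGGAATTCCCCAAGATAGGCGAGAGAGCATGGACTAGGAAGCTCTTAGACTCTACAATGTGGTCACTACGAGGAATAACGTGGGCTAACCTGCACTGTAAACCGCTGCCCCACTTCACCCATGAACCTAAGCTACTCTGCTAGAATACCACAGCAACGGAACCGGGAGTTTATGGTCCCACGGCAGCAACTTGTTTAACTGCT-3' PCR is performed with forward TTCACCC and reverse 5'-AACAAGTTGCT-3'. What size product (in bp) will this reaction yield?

Forward primer TTCACCC is found on the top strand at positions 116–122.
Taking the reverse complement of AACAAGTTGCT gives AGCAACTTGTT, found at positions 187–197 on the template; the primer anneals here to the top strand with its 3' end pointing upstream.
The product runs from position 116 to position 197, so its length is 197 − 116 + 1 = 82 bp.

82 bp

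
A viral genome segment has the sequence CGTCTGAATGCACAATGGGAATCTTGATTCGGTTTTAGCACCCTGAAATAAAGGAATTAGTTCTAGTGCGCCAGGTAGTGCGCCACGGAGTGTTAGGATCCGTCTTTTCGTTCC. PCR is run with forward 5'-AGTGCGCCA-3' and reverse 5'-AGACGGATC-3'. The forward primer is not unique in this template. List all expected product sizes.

The forward primer AGTGCGCCA matches the top strand at positions 65–73, 77–85.
The reverse primer's reverse complement is GATCCGTCT, matching at positions 97–105.
Each forward site pairs with the reverse site to give a product ending at position 105: sizes 41, 29 bp.

41 bp, 29 bp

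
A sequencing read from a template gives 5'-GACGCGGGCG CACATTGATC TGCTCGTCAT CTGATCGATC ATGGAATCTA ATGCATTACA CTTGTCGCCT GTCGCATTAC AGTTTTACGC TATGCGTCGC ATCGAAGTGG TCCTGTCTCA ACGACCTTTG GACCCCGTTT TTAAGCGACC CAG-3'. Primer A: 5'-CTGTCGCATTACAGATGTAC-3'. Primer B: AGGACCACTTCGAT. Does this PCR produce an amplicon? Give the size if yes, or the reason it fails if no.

No product — primer A has no binding site in the template.

Primer A (CTGTCGCATTACAGATGTAC) does not match the top strand, and its reverse complement GTACATCTGTAATGCGACAG does not match either.
With no annealing site for primer A, no amplification occurs.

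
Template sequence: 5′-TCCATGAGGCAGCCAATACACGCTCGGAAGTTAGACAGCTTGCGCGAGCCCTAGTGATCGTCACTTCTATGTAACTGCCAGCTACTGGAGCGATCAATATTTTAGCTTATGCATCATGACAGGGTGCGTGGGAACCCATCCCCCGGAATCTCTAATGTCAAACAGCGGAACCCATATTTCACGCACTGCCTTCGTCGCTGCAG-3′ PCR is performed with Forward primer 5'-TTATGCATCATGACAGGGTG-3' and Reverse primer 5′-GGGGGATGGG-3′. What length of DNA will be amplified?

38 bp

Scanning the template, TTATGCATCATGACAGGGTG occurs at positions 107–126; this primer anneals to the bottom strand there with its 3' end pointing downstream.
The reverse primer's reverse complement is CCCATCCCCC, which matches the template at positions 135–144.
The product runs from position 107 to position 144, so its length is 144 − 107 + 1 = 38 bp.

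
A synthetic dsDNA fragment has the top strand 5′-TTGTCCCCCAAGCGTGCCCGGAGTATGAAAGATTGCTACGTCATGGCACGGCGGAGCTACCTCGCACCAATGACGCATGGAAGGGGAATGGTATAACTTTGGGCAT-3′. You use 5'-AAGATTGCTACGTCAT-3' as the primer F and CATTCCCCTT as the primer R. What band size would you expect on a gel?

The forward primer matches the template at positions 29–44.
Taking the reverse complement of CATTCCCCTT gives AAGGGGAATG, found at positions 81–90 on the template; the primer anneals here to the top strand with its 3' end pointing upstream.
Product length = (reverse-primer end) − (forward-primer start) + 1 = 90 − 29 + 1 = 62 bp.

62 bp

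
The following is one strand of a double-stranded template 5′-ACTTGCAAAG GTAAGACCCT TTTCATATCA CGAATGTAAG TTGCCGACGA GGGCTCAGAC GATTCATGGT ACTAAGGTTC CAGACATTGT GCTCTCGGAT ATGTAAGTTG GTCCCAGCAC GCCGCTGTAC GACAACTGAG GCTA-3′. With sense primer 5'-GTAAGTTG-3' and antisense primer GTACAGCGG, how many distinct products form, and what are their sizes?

The forward primer GTAAGTTG matches the top strand at positions 36–43, 103–110.
The reverse primer's reverse complement is CCGCTGTAC, matching at positions 122–130.
Each forward site pairs with the reverse site to give a product ending at position 130: sizes 95, 28 bp.

Two products: 95 bp, 28 bp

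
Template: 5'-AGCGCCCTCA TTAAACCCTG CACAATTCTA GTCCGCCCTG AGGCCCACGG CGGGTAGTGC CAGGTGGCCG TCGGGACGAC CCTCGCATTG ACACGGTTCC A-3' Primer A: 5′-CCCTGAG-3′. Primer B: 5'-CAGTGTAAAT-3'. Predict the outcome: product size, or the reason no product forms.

No product — primer B has no binding site in the template.

Primer B (CAGTGTAAAT) does not match the top strand, and its reverse complement ATTTACACTG does not match either.
With no annealing site for primer B, no amplification occurs.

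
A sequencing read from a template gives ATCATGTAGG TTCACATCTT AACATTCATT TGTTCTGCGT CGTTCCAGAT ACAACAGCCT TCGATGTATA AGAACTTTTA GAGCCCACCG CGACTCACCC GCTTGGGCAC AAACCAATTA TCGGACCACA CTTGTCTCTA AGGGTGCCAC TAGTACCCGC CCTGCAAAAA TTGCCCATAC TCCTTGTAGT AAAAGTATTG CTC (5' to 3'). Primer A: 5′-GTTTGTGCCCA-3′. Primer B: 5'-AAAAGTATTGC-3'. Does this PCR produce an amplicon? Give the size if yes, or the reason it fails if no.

Primer A (GTTTGTGCCCA) has reverse complement TGGGCACAAAC, which matches the top strand at positions 104–114; primer A anneals to the top strand there with its 3' end pointing upstream toward position 104.
Primer B (AAAAGTATTGC) matches the top strand directly at positions 191–201; it anneals to the bottom strand with its 3' end pointing downstream toward position 201.
The 3' ends diverge (primer A extends toward position 1, primer B toward position 203), so the primers never converge on a shared product.

No product — the primers' 3' ends point away from each other.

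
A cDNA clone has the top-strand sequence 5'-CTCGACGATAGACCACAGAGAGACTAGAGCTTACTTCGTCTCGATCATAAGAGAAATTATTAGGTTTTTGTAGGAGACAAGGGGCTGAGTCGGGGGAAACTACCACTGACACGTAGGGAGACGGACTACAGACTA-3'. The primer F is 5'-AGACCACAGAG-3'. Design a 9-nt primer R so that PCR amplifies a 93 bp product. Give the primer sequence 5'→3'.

5'-TAGTTTCCC-3'

The forward primer binds at positions 10–20, so a 93 bp product ends at position 10 + 93 − 1 = 102.
The reverse primer anneals to the top strand over positions 94–102, i.e. to GGGAAACTA.
Its sequence written 5'→3' is the reverse complement: TAGTTTCCC.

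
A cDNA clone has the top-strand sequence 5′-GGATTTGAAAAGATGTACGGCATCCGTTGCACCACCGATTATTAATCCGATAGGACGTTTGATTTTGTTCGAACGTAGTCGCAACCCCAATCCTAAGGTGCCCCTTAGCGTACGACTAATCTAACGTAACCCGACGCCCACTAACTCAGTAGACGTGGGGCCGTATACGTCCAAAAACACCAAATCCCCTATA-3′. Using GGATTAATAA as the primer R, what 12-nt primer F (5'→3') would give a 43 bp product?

5'-TGAAAAGATGTA-3'

The reverse primer's reverse complement TTATTAATCC matches the template at positions 39–48, so the product ends at position 48.
A 43 bp product then starts at position 48 − 43 + 1 = 6.
The forward primer is identical to the top strand there: TGAAAAGATGTA.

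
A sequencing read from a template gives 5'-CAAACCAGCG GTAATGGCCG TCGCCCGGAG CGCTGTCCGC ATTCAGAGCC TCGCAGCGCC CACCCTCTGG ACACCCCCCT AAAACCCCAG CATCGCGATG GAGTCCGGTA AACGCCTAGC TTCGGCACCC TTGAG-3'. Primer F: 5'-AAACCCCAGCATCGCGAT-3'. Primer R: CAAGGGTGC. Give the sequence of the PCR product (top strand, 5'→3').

Forward primer AAACCCCAGCATCGCGAT is found on the top strand at positions 82–99.
Taking the reverse complement of CAAGGGTGC gives GCACCCTTG, found at positions 125–133 on the template; the primer anneals here to the top strand with its 3' end pointing upstream.
The product is the template from position 82 through 133 (52 bp).

5'-AAACCCCAGCATCGCGATGGAGTCCGGTAAACGCCTAGCTTCGGCACCCTTG-3'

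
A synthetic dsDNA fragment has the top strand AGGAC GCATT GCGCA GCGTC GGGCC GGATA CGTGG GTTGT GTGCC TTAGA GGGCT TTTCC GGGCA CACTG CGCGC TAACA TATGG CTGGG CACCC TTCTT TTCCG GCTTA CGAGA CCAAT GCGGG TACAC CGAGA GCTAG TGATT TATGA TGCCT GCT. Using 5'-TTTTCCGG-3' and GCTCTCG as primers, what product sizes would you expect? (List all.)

The forward primer TTTTCCGG matches the top strand at positions 55–62, 99–106.
The reverse primer's reverse complement is CGAGAGC, matching at positions 131–137.
Each forward site pairs with the reverse site to give a product ending at position 137: sizes 83, 39 bp.

83 bp, 39 bp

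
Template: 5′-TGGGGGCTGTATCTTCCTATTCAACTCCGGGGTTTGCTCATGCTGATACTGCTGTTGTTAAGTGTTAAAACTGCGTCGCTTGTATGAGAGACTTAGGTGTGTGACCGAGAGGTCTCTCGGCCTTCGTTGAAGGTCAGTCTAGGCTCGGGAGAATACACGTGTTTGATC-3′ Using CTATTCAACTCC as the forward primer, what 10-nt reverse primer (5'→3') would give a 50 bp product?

The forward primer binds at positions 17–28, so a 50 bp product ends at position 17 + 50 − 1 = 66.
The reverse primer anneals to the top strand over positions 57–66, i.e. to GTTAAGTGTT.
Its sequence written 5'→3' is the reverse complement: AACACTTAAC.

5'-AACACTTAAC-3'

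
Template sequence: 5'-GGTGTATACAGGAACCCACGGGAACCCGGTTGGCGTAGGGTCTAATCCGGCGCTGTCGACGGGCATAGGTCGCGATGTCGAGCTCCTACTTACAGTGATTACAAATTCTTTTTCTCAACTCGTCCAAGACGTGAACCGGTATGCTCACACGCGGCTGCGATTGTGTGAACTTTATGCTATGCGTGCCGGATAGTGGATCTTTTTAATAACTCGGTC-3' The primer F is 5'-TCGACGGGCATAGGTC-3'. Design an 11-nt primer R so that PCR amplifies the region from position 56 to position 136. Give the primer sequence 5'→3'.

The product's 3' end on the top strand is position 136.
The reverse primer anneals to the top strand over positions 126–136, i.e. to AAGACGTGAAC.
Its sequence written 5'→3' is the reverse complement: GTTCACGTCTT.

5'-GTTCACGTCTT-3'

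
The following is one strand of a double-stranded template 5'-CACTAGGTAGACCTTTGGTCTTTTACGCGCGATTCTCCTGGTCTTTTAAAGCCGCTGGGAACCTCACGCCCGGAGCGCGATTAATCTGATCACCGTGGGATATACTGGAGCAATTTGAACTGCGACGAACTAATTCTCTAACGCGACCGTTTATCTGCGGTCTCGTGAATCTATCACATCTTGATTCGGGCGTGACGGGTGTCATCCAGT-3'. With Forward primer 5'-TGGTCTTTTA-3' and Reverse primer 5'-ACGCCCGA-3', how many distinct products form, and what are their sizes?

Two products: 178 bp, 155 bp

The forward primer TGGTCTTTTA matches the top strand at positions 16–25, 39–48.
The reverse primer's reverse complement is TCGGGCGT, matching at positions 186–193.
Each forward site pairs with the reverse site to give a product ending at position 193: sizes 178, 155 bp.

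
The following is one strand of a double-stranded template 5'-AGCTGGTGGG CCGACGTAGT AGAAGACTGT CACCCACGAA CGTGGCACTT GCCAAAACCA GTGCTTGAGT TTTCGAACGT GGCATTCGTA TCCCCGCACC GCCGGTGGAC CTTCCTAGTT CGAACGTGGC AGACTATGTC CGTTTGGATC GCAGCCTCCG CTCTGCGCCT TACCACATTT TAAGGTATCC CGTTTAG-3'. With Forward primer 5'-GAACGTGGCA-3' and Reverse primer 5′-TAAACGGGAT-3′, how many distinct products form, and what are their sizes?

Three products: 159 bp, 122 bp, 75 bp

The forward primer GAACGTGGCA matches the top strand at positions 38–47, 75–84, 122–131.
The reverse primer's reverse complement is ATCCCGTTTA, matching at positions 187–196.
Each forward site pairs with the reverse site to give a product ending at position 196: sizes 159, 122, 75 bp.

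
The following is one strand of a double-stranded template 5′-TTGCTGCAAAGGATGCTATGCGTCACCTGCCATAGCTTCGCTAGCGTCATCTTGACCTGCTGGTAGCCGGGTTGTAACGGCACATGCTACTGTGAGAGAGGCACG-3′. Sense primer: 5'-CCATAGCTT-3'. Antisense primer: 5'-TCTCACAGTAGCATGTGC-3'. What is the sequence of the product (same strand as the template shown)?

5'-CCATAGCTTCGCTAGCGTCATCTTGACCTGCTGGTAGCCGGGTTGTAACGGCACATGCTACTGTGAGA-3'

The forward primer matches the template at positions 30–38.
The reverse primer's reverse complement is GCACATGCTACTGTGAGA, which matches the template at positions 80–97.
The product is the template from position 30 through 97 (68 bp).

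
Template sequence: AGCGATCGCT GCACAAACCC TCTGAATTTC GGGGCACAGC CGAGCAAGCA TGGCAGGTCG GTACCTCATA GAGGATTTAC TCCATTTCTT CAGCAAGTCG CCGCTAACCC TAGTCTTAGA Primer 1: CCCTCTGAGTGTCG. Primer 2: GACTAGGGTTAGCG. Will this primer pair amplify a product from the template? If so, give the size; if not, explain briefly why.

No product — primer 1 has no binding site in the template.

Primer 1 (CCCTCTGAGTGTCG) does not match the top strand, and its reverse complement CGACACTCAGAGGG does not match either.
With no annealing site for primer 1, no amplification occurs.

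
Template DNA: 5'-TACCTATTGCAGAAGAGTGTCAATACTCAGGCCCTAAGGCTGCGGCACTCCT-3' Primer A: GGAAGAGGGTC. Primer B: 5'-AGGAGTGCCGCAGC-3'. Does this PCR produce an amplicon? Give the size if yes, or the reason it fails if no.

No product — primer A has no binding site in the template.

Primer A (GGAAGAGGGTC) does not match the top strand, and its reverse complement GACCCTCTTCC does not match either.
With no annealing site for primer A, no amplification occurs.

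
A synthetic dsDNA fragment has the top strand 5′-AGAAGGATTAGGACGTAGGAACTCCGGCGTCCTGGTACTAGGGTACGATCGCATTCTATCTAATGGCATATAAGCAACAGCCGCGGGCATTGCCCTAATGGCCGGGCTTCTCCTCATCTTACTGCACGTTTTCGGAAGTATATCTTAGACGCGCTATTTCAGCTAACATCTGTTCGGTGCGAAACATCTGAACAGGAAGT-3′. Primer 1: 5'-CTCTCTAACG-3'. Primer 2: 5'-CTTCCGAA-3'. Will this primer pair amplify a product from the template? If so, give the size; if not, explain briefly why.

Primer 1 (CTCTCTAACG) does not match the top strand, and its reverse complement CGTTAGAGAG does not match either.
With no annealing site for primer 1, no amplification occurs.

No product — primer 1 has no binding site in the template.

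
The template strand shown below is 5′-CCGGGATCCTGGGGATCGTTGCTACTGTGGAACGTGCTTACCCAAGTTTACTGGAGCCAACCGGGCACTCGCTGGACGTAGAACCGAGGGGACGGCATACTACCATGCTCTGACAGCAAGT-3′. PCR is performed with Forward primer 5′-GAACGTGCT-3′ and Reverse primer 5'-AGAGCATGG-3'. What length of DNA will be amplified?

Scanning the template, GAACGTGCT occurs at positions 30–38; this primer anneals to the bottom strand there with its 3' end pointing downstream.
Taking the reverse complement of AGAGCATGG gives CCATGCTCT, found at positions 103–111 on the template; the primer anneals here to the top strand with its 3' end pointing upstream.
Amplicon spans positions 30–111: 82 bp.

82 bp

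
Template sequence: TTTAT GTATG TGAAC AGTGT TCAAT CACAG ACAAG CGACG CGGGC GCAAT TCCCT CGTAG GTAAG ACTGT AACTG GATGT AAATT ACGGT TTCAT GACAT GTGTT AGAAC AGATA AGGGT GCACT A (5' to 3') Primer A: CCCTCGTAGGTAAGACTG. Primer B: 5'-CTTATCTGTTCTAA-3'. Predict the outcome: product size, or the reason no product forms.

Yes — a 66 bp product.

Primer A (CCCTCGTAGGTAAGACTG) matches the top strand at positions 52–69; it acts as a forward primer.
Primer B's reverse complement is TTAGAACAGATAAG, matching the top strand at positions 104–117; it acts as a reverse primer.
The 3' ends face each other across positions 52–117, giving a 66 bp product.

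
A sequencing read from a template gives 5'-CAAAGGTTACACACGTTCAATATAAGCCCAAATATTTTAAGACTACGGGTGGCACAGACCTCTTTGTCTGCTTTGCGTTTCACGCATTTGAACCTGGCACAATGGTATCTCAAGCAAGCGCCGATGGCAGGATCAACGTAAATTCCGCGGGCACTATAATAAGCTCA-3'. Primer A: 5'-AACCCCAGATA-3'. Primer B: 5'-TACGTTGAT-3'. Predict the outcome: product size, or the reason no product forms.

Primer A (AACCCCAGATA) does not match the top strand, and its reverse complement TATCTGGGGTT does not match either.
With no annealing site for primer A, no amplification occurs.

No product — primer A has no binding site in the template.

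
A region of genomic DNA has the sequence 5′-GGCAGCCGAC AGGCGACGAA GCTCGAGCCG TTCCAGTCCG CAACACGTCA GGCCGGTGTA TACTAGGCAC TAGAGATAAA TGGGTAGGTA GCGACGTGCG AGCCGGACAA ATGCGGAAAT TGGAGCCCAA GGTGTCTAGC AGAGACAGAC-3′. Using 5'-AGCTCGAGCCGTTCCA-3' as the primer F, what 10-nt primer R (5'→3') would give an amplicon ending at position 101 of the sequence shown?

The forward primer binds at positions 20–35; the product's 3' end on the top strand is position 101.
The reverse primer anneals to the top strand over positions 92–101, i.e. to CGACGTGCGA.
Its sequence written 5'→3' is the reverse complement: TCGCACGTCG.

5'-TCGCACGTCG-3'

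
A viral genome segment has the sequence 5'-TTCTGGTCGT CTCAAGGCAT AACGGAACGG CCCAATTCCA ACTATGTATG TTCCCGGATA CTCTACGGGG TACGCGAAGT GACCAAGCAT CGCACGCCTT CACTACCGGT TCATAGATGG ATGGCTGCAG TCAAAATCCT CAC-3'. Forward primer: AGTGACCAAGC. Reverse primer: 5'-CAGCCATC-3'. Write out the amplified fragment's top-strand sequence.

Scanning the template, AGTGACCAAGC occurs at positions 78–88; this primer anneals to the bottom strand there with its 3' end pointing downstream.
Reverse complement of the reverse primer: GATGGCTG. This occurs on the top strand at positions 120–127.
The product is the template from position 78 through 127 (50 bp).

5'-AGTGACCAAGCATCGCACGCCTTCACTACCGGTTCATAGATGGATGGCTG-3'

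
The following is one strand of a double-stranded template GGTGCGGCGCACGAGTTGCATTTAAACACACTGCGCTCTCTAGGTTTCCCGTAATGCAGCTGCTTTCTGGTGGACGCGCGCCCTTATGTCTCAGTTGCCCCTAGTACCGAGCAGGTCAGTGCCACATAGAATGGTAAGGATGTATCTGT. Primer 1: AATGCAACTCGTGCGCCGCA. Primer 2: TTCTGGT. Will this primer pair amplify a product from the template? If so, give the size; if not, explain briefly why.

Primer 1 (AATGCAACTCGTGCGCCGCA) has reverse complement TGCGGCGCACGAGTTGCATT, which matches the top strand at positions 3–22; primer 1 anneals to the top strand there with its 3' end pointing upstream toward position 3.
Primer 2 (TTCTGGT) matches the top strand directly at positions 65–71; it anneals to the bottom strand with its 3' end pointing downstream toward position 71.
The 3' ends diverge (primer 1 extends toward position 1, primer 2 toward position 149), so the primers never converge on a shared product.

No product — the primers' 3' ends point away from each other.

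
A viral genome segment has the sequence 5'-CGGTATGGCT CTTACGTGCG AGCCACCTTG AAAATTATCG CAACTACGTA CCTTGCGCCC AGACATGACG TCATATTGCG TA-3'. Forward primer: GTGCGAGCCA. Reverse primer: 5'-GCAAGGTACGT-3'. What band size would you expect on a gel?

Forward primer GTGCGAGCCA is found on the top strand at positions 16–25.
Reverse complement of the reverse primer: ACGTACCTTGC. This occurs on the top strand at positions 46–56.
Amplicon spans positions 16–56: 41 bp.

41 bp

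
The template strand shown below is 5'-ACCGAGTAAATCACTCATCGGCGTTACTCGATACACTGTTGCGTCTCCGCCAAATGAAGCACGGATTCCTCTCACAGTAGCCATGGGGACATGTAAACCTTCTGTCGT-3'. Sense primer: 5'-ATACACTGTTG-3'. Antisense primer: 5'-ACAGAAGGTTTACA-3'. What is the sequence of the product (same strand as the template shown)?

5'-ATACACTGTTGCGTCTCCGCCAAATGAAGCACGGATTCCTCTCACAGTAGCCATGGGGACATGTAAACCTTCTGT-3'

Forward primer ATACACTGTTG is found on the top strand at positions 31–41.
Reverse complement of the reverse primer: TGTAAACCTTCTGT. This occurs on the top strand at positions 92–105.
The product is the template from position 31 through 105 (75 bp).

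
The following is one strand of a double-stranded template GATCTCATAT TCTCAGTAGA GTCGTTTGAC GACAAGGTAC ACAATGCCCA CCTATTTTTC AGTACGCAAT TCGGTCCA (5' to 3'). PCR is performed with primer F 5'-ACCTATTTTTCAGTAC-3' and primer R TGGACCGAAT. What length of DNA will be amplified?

The forward primer matches the template at positions 50–65.
Reverse complement of the reverse primer: ATTCGGTCCA. This occurs on the top strand at positions 69–78.
Product length = (reverse-primer end) − (forward-primer start) + 1 = 78 − 50 + 1 = 29 bp.

29 bp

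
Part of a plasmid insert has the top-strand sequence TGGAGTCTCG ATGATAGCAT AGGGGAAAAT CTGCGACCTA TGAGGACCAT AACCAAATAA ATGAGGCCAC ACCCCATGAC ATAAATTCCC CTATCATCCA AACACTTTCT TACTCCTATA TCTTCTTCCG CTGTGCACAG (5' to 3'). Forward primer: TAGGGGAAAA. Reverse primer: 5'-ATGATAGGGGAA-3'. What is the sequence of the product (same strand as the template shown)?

5'-TAGGGGAAAATCTGCGACCTATGAGGACCATAACCAAATAAATGAGGCCACACCCCATGACATAAATTCCCCTATCAT-3'

Forward primer TAGGGGAAAA is found on the top strand at positions 20–29.
The reverse primer's reverse complement is TTCCCCTATCAT, which matches the template at positions 86–97.
The product is the template from position 20 through 97 (78 bp).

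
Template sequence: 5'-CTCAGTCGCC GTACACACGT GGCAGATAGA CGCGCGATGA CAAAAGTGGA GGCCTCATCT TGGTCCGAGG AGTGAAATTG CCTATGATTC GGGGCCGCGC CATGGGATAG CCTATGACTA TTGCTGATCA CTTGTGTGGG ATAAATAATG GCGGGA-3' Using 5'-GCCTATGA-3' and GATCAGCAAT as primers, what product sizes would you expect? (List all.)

The forward primer GCCTATGA matches the top strand at positions 80–87, 110–117.
The reverse primer's reverse complement is ATTGCTGATC, matching at positions 120–129.
Each forward site pairs with the reverse site to give a product ending at position 129: sizes 50, 20 bp.

50 bp, 20 bp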